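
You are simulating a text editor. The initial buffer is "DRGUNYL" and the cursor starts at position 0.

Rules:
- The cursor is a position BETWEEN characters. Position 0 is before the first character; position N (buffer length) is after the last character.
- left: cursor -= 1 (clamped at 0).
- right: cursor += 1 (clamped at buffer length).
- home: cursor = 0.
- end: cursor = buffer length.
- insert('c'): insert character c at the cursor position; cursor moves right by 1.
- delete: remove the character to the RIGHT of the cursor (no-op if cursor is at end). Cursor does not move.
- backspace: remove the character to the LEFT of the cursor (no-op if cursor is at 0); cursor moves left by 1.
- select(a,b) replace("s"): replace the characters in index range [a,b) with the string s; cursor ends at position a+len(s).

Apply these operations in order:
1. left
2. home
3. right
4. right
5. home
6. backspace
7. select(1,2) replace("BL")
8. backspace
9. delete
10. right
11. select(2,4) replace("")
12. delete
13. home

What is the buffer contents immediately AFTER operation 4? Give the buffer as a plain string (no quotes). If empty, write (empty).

Answer: DRGUNYL

Derivation:
After op 1 (left): buf='DRGUNYL' cursor=0
After op 2 (home): buf='DRGUNYL' cursor=0
After op 3 (right): buf='DRGUNYL' cursor=1
After op 4 (right): buf='DRGUNYL' cursor=2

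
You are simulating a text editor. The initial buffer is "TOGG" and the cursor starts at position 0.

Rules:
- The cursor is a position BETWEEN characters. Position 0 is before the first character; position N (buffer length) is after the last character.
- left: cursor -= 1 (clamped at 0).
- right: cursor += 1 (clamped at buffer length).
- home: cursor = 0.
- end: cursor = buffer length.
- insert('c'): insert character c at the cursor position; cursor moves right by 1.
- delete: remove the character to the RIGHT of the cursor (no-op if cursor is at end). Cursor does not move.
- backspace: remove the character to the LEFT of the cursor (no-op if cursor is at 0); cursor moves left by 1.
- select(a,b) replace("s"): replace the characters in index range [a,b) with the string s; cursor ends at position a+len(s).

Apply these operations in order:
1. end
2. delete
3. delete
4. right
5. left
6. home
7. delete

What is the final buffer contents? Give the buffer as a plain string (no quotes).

After op 1 (end): buf='TOGG' cursor=4
After op 2 (delete): buf='TOGG' cursor=4
After op 3 (delete): buf='TOGG' cursor=4
After op 4 (right): buf='TOGG' cursor=4
After op 5 (left): buf='TOGG' cursor=3
After op 6 (home): buf='TOGG' cursor=0
After op 7 (delete): buf='OGG' cursor=0

Answer: OGG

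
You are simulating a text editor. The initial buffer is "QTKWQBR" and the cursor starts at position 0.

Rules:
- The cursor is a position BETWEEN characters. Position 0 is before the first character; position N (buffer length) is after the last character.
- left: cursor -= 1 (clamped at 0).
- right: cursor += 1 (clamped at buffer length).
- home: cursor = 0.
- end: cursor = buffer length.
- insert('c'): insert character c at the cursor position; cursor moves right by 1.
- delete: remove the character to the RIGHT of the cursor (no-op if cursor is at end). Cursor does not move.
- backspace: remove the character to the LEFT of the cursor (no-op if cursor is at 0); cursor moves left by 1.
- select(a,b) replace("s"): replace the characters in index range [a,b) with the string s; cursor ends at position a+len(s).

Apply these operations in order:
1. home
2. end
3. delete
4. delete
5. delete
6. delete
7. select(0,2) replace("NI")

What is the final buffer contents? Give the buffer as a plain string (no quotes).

Answer: NIKWQBR

Derivation:
After op 1 (home): buf='QTKWQBR' cursor=0
After op 2 (end): buf='QTKWQBR' cursor=7
After op 3 (delete): buf='QTKWQBR' cursor=7
After op 4 (delete): buf='QTKWQBR' cursor=7
After op 5 (delete): buf='QTKWQBR' cursor=7
After op 6 (delete): buf='QTKWQBR' cursor=7
After op 7 (select(0,2) replace("NI")): buf='NIKWQBR' cursor=2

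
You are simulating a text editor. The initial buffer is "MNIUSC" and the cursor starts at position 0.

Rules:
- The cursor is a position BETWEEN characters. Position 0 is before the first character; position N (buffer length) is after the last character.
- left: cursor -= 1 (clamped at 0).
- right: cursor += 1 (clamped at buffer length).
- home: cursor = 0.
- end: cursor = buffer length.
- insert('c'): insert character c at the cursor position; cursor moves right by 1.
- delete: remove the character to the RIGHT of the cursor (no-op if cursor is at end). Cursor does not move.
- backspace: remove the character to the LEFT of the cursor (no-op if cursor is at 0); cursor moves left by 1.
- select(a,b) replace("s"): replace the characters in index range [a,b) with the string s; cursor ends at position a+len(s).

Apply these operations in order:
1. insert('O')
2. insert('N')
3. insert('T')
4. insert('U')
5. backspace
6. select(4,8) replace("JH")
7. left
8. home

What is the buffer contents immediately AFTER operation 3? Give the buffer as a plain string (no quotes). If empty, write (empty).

Answer: ONTMNIUSC

Derivation:
After op 1 (insert('O')): buf='OMNIUSC' cursor=1
After op 2 (insert('N')): buf='ONMNIUSC' cursor=2
After op 3 (insert('T')): buf='ONTMNIUSC' cursor=3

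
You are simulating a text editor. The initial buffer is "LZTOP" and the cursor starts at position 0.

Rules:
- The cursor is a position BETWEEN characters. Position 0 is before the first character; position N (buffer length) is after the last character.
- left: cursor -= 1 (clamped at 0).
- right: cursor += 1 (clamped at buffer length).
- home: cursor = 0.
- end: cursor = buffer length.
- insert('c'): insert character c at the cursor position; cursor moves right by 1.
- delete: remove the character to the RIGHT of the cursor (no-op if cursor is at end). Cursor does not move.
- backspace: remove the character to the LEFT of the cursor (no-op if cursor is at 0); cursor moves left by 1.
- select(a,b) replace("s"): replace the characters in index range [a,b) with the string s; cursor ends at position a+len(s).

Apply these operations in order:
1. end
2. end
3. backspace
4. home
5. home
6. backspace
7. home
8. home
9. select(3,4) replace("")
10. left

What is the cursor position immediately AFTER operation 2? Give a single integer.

Answer: 5

Derivation:
After op 1 (end): buf='LZTOP' cursor=5
After op 2 (end): buf='LZTOP' cursor=5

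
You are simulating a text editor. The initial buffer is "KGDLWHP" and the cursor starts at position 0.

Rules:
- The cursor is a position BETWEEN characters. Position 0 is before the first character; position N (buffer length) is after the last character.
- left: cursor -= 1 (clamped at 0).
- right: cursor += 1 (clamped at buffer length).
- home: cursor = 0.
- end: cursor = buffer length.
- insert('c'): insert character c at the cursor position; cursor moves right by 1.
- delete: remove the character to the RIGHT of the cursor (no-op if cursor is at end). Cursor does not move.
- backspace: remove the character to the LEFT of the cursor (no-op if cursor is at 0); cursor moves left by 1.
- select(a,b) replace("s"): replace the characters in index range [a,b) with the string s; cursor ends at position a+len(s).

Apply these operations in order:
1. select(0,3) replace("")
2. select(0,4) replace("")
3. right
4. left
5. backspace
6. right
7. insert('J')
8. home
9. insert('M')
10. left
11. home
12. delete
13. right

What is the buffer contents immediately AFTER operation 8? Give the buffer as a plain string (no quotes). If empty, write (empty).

After op 1 (select(0,3) replace("")): buf='LWHP' cursor=0
After op 2 (select(0,4) replace("")): buf='(empty)' cursor=0
After op 3 (right): buf='(empty)' cursor=0
After op 4 (left): buf='(empty)' cursor=0
After op 5 (backspace): buf='(empty)' cursor=0
After op 6 (right): buf='(empty)' cursor=0
After op 7 (insert('J')): buf='J' cursor=1
After op 8 (home): buf='J' cursor=0

Answer: J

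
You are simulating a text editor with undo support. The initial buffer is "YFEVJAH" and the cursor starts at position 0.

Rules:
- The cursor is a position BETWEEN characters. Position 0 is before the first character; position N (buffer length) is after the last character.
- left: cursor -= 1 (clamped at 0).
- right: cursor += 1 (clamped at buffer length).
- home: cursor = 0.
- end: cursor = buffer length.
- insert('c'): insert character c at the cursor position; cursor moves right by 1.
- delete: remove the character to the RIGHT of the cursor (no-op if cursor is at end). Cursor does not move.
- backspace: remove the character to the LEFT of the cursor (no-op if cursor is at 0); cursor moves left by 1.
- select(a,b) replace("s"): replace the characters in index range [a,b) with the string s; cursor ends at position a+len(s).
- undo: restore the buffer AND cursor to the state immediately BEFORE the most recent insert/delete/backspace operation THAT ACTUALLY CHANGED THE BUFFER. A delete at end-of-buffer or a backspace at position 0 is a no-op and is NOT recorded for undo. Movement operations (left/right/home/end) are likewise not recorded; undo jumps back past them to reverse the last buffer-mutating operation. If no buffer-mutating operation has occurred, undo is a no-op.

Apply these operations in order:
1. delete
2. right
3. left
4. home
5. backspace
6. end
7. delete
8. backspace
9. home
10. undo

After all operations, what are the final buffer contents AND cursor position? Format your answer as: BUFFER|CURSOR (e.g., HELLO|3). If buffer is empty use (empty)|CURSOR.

Answer: FEVJAH|6

Derivation:
After op 1 (delete): buf='FEVJAH' cursor=0
After op 2 (right): buf='FEVJAH' cursor=1
After op 3 (left): buf='FEVJAH' cursor=0
After op 4 (home): buf='FEVJAH' cursor=0
After op 5 (backspace): buf='FEVJAH' cursor=0
After op 6 (end): buf='FEVJAH' cursor=6
After op 7 (delete): buf='FEVJAH' cursor=6
After op 8 (backspace): buf='FEVJA' cursor=5
After op 9 (home): buf='FEVJA' cursor=0
After op 10 (undo): buf='FEVJAH' cursor=6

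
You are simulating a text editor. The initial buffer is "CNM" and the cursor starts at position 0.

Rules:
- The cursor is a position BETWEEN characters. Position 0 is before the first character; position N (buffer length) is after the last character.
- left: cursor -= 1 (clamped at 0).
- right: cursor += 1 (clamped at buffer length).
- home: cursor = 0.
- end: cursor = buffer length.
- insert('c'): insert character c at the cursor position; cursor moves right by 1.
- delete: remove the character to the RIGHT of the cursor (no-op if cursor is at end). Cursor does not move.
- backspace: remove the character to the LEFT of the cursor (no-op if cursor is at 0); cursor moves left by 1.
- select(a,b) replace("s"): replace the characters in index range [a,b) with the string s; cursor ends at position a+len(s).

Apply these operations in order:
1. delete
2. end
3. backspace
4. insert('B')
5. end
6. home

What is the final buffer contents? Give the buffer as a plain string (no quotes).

Answer: NB

Derivation:
After op 1 (delete): buf='NM' cursor=0
After op 2 (end): buf='NM' cursor=2
After op 3 (backspace): buf='N' cursor=1
After op 4 (insert('B')): buf='NB' cursor=2
After op 5 (end): buf='NB' cursor=2
After op 6 (home): buf='NB' cursor=0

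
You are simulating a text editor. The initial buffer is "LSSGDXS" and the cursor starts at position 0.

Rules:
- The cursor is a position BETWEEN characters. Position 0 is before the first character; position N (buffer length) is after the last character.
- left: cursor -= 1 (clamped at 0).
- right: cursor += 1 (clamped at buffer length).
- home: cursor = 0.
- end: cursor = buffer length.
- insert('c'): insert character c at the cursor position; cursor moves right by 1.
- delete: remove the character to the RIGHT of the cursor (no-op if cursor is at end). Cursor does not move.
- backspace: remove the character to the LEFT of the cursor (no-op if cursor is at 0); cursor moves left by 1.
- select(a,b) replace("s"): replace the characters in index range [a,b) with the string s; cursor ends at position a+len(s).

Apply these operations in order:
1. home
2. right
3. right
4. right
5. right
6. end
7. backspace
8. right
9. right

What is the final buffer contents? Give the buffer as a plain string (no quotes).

Answer: LSSGDX

Derivation:
After op 1 (home): buf='LSSGDXS' cursor=0
After op 2 (right): buf='LSSGDXS' cursor=1
After op 3 (right): buf='LSSGDXS' cursor=2
After op 4 (right): buf='LSSGDXS' cursor=3
After op 5 (right): buf='LSSGDXS' cursor=4
After op 6 (end): buf='LSSGDXS' cursor=7
After op 7 (backspace): buf='LSSGDX' cursor=6
After op 8 (right): buf='LSSGDX' cursor=6
After op 9 (right): buf='LSSGDX' cursor=6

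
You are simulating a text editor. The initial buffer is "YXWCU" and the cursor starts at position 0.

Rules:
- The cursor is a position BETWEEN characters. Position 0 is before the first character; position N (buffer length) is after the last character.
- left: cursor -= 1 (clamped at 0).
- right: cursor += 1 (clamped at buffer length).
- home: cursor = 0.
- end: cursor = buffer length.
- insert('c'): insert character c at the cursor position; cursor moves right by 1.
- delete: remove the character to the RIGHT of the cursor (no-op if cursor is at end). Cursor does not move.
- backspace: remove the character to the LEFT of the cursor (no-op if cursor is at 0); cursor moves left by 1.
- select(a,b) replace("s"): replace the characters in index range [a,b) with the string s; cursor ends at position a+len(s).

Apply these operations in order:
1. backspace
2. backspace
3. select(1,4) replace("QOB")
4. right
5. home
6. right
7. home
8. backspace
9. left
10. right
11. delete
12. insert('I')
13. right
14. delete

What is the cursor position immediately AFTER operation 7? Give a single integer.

Answer: 0

Derivation:
After op 1 (backspace): buf='YXWCU' cursor=0
After op 2 (backspace): buf='YXWCU' cursor=0
After op 3 (select(1,4) replace("QOB")): buf='YQOBU' cursor=4
After op 4 (right): buf='YQOBU' cursor=5
After op 5 (home): buf='YQOBU' cursor=0
After op 6 (right): buf='YQOBU' cursor=1
After op 7 (home): buf='YQOBU' cursor=0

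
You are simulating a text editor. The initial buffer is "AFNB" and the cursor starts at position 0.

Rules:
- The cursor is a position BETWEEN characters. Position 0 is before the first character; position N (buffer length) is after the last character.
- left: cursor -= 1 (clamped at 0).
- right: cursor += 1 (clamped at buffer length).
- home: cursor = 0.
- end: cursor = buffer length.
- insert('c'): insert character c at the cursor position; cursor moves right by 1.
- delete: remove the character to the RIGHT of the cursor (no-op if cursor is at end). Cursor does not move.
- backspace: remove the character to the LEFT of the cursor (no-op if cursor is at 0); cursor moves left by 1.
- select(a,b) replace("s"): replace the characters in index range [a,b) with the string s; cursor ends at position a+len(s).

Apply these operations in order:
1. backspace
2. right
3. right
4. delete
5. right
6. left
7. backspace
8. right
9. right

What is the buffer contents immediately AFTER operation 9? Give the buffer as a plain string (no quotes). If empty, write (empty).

After op 1 (backspace): buf='AFNB' cursor=0
After op 2 (right): buf='AFNB' cursor=1
After op 3 (right): buf='AFNB' cursor=2
After op 4 (delete): buf='AFB' cursor=2
After op 5 (right): buf='AFB' cursor=3
After op 6 (left): buf='AFB' cursor=2
After op 7 (backspace): buf='AB' cursor=1
After op 8 (right): buf='AB' cursor=2
After op 9 (right): buf='AB' cursor=2

Answer: AB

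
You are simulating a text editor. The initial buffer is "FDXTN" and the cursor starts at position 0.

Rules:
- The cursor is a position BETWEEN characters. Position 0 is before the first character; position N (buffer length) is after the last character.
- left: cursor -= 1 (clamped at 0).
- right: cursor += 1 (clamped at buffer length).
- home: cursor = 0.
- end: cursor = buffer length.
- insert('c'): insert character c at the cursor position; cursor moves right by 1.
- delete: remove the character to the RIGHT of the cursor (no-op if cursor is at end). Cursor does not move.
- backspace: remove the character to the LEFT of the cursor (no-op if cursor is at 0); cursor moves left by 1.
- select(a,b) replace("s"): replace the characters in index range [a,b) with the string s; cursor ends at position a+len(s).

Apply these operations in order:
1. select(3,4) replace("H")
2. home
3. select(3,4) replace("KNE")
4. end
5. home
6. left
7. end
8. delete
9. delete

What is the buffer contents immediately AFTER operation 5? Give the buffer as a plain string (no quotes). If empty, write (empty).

After op 1 (select(3,4) replace("H")): buf='FDXHN' cursor=4
After op 2 (home): buf='FDXHN' cursor=0
After op 3 (select(3,4) replace("KNE")): buf='FDXKNEN' cursor=6
After op 4 (end): buf='FDXKNEN' cursor=7
After op 5 (home): buf='FDXKNEN' cursor=0

Answer: FDXKNEN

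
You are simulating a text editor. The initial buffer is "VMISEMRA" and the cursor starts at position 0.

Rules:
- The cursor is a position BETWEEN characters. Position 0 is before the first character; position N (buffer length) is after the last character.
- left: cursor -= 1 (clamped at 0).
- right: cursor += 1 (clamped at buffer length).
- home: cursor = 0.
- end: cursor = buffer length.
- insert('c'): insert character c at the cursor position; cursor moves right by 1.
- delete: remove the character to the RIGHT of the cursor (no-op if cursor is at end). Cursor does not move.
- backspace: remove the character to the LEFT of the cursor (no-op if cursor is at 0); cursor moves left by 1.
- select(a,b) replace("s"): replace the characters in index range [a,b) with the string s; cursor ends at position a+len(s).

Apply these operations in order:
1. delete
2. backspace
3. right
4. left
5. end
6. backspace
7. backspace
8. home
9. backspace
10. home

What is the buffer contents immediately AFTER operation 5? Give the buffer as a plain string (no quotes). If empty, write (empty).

After op 1 (delete): buf='MISEMRA' cursor=0
After op 2 (backspace): buf='MISEMRA' cursor=0
After op 3 (right): buf='MISEMRA' cursor=1
After op 4 (left): buf='MISEMRA' cursor=0
After op 5 (end): buf='MISEMRA' cursor=7

Answer: MISEMRA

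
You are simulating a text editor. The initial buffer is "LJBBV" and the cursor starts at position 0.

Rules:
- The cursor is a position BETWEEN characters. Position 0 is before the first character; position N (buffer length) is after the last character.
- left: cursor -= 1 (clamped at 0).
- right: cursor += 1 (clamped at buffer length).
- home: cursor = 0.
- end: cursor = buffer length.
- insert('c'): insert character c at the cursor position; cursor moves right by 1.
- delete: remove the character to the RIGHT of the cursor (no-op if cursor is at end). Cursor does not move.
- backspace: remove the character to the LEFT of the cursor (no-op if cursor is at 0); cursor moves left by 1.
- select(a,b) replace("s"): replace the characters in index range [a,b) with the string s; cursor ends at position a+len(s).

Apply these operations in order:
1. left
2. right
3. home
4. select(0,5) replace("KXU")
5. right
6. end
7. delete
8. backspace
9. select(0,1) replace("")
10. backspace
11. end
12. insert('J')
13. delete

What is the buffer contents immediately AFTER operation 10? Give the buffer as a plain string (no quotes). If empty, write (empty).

After op 1 (left): buf='LJBBV' cursor=0
After op 2 (right): buf='LJBBV' cursor=1
After op 3 (home): buf='LJBBV' cursor=0
After op 4 (select(0,5) replace("KXU")): buf='KXU' cursor=3
After op 5 (right): buf='KXU' cursor=3
After op 6 (end): buf='KXU' cursor=3
After op 7 (delete): buf='KXU' cursor=3
After op 8 (backspace): buf='KX' cursor=2
After op 9 (select(0,1) replace("")): buf='X' cursor=0
After op 10 (backspace): buf='X' cursor=0

Answer: X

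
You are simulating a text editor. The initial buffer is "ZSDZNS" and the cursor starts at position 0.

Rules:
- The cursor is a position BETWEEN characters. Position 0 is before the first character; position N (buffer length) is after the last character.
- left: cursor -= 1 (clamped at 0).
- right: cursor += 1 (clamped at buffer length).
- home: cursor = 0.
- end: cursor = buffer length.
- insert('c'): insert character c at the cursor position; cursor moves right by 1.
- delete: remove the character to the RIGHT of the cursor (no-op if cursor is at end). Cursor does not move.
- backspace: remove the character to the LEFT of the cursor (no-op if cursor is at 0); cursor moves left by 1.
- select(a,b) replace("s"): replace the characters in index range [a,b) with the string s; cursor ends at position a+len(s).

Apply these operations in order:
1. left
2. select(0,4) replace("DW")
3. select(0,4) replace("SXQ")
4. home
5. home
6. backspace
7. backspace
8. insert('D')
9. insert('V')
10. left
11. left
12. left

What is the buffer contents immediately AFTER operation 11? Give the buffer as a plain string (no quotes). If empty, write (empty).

Answer: DVSXQ

Derivation:
After op 1 (left): buf='ZSDZNS' cursor=0
After op 2 (select(0,4) replace("DW")): buf='DWNS' cursor=2
After op 3 (select(0,4) replace("SXQ")): buf='SXQ' cursor=3
After op 4 (home): buf='SXQ' cursor=0
After op 5 (home): buf='SXQ' cursor=0
After op 6 (backspace): buf='SXQ' cursor=0
After op 7 (backspace): buf='SXQ' cursor=0
After op 8 (insert('D')): buf='DSXQ' cursor=1
After op 9 (insert('V')): buf='DVSXQ' cursor=2
After op 10 (left): buf='DVSXQ' cursor=1
After op 11 (left): buf='DVSXQ' cursor=0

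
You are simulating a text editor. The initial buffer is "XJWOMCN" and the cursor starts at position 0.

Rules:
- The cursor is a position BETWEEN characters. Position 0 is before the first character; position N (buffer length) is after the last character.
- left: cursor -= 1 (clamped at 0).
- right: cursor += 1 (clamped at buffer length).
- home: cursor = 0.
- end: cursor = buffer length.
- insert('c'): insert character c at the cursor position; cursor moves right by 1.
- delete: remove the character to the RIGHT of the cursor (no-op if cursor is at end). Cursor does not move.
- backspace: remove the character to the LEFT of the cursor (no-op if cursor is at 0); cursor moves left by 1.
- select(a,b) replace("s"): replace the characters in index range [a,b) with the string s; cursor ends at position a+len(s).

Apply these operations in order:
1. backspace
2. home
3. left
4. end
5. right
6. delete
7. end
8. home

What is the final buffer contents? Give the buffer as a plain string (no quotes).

Answer: XJWOMCN

Derivation:
After op 1 (backspace): buf='XJWOMCN' cursor=0
After op 2 (home): buf='XJWOMCN' cursor=0
After op 3 (left): buf='XJWOMCN' cursor=0
After op 4 (end): buf='XJWOMCN' cursor=7
After op 5 (right): buf='XJWOMCN' cursor=7
After op 6 (delete): buf='XJWOMCN' cursor=7
After op 7 (end): buf='XJWOMCN' cursor=7
After op 8 (home): buf='XJWOMCN' cursor=0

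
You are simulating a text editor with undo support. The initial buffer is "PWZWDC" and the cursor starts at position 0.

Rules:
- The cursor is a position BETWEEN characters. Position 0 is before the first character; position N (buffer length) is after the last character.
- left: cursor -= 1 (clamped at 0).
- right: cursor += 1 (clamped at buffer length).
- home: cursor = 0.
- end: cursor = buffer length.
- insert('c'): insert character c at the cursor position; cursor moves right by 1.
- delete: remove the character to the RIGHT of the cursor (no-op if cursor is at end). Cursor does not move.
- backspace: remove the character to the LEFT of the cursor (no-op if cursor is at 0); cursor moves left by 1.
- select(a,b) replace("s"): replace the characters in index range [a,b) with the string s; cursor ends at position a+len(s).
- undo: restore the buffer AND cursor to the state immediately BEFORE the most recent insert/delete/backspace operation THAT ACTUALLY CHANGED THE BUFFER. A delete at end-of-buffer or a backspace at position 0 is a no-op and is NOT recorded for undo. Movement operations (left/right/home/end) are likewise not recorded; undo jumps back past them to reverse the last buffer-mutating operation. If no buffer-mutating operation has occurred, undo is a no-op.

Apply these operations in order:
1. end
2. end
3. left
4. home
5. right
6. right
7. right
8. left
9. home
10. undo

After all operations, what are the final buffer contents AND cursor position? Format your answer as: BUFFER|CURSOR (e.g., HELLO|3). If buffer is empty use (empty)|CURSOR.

Answer: PWZWDC|0

Derivation:
After op 1 (end): buf='PWZWDC' cursor=6
After op 2 (end): buf='PWZWDC' cursor=6
After op 3 (left): buf='PWZWDC' cursor=5
After op 4 (home): buf='PWZWDC' cursor=0
After op 5 (right): buf='PWZWDC' cursor=1
After op 6 (right): buf='PWZWDC' cursor=2
After op 7 (right): buf='PWZWDC' cursor=3
After op 8 (left): buf='PWZWDC' cursor=2
After op 9 (home): buf='PWZWDC' cursor=0
After op 10 (undo): buf='PWZWDC' cursor=0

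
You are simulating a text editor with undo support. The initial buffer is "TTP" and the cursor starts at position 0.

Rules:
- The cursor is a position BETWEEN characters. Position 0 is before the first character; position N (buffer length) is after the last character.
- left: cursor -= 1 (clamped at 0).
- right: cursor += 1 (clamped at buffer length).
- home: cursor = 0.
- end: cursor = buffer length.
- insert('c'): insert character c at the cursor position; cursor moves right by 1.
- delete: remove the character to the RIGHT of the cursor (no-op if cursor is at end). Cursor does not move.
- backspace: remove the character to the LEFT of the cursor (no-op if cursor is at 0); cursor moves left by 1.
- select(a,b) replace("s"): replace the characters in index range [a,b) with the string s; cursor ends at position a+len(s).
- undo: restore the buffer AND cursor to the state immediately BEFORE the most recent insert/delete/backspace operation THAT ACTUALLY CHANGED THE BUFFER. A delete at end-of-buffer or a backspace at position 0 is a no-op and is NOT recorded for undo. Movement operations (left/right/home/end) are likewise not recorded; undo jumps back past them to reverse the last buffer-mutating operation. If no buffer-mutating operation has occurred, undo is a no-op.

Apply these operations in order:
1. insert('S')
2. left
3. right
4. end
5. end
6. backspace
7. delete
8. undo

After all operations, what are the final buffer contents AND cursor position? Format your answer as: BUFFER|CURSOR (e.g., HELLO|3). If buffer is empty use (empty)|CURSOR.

Answer: STTP|4

Derivation:
After op 1 (insert('S')): buf='STTP' cursor=1
After op 2 (left): buf='STTP' cursor=0
After op 3 (right): buf='STTP' cursor=1
After op 4 (end): buf='STTP' cursor=4
After op 5 (end): buf='STTP' cursor=4
After op 6 (backspace): buf='STT' cursor=3
After op 7 (delete): buf='STT' cursor=3
After op 8 (undo): buf='STTP' cursor=4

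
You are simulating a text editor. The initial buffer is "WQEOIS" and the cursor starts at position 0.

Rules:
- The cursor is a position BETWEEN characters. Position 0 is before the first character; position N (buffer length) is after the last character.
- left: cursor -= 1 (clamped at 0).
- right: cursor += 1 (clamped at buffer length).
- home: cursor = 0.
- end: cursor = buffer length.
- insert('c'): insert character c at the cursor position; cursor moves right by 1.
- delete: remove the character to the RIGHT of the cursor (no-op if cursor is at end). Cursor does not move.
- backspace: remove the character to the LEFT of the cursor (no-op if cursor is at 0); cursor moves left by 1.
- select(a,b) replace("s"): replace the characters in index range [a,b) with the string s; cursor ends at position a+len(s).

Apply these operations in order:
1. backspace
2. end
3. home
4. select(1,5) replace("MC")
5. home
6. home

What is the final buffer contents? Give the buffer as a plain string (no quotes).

After op 1 (backspace): buf='WQEOIS' cursor=0
After op 2 (end): buf='WQEOIS' cursor=6
After op 3 (home): buf='WQEOIS' cursor=0
After op 4 (select(1,5) replace("MC")): buf='WMCS' cursor=3
After op 5 (home): buf='WMCS' cursor=0
After op 6 (home): buf='WMCS' cursor=0

Answer: WMCS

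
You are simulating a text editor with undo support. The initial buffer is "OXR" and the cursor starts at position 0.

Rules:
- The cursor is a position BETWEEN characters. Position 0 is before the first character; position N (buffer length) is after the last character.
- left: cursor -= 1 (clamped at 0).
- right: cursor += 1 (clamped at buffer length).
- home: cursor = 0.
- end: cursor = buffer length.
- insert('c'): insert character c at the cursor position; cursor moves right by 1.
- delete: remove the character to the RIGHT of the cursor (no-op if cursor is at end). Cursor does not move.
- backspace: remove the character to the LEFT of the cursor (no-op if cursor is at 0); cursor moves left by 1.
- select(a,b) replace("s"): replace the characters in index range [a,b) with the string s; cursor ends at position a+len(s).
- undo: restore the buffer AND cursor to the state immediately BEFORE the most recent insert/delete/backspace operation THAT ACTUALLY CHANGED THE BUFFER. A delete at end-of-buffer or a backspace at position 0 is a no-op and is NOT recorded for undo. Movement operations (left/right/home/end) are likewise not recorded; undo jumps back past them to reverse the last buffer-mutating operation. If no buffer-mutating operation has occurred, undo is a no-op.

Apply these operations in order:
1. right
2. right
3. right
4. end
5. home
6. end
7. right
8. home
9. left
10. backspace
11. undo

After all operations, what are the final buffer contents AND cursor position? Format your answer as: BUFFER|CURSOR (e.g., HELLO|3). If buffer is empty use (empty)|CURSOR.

After op 1 (right): buf='OXR' cursor=1
After op 2 (right): buf='OXR' cursor=2
After op 3 (right): buf='OXR' cursor=3
After op 4 (end): buf='OXR' cursor=3
After op 5 (home): buf='OXR' cursor=0
After op 6 (end): buf='OXR' cursor=3
After op 7 (right): buf='OXR' cursor=3
After op 8 (home): buf='OXR' cursor=0
After op 9 (left): buf='OXR' cursor=0
After op 10 (backspace): buf='OXR' cursor=0
After op 11 (undo): buf='OXR' cursor=0

Answer: OXR|0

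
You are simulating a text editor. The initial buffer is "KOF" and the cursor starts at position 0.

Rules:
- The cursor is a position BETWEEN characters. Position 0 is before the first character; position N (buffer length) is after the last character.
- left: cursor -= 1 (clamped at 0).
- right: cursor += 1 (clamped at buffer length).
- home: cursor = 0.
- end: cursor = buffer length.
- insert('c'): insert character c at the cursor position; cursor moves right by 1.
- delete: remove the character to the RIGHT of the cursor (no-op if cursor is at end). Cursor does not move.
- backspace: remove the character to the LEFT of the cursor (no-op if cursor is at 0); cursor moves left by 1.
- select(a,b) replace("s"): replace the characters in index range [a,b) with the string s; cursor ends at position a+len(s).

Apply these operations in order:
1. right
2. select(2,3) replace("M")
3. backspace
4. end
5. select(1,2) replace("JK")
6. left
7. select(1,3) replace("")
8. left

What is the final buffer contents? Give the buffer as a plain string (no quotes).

Answer: K

Derivation:
After op 1 (right): buf='KOF' cursor=1
After op 2 (select(2,3) replace("M")): buf='KOM' cursor=3
After op 3 (backspace): buf='KO' cursor=2
After op 4 (end): buf='KO' cursor=2
After op 5 (select(1,2) replace("JK")): buf='KJK' cursor=3
After op 6 (left): buf='KJK' cursor=2
After op 7 (select(1,3) replace("")): buf='K' cursor=1
After op 8 (left): buf='K' cursor=0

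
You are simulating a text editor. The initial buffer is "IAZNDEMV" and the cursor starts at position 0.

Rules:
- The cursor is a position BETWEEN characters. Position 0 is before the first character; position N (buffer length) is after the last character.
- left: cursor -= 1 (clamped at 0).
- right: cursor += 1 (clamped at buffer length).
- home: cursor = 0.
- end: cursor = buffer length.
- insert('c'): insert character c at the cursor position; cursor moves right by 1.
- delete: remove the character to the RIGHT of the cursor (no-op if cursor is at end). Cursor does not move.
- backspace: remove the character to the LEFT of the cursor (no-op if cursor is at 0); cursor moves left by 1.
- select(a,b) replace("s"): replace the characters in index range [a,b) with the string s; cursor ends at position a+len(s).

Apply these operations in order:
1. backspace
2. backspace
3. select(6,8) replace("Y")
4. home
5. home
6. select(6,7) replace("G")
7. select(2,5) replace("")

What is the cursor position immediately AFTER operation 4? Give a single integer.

Answer: 0

Derivation:
After op 1 (backspace): buf='IAZNDEMV' cursor=0
After op 2 (backspace): buf='IAZNDEMV' cursor=0
After op 3 (select(6,8) replace("Y")): buf='IAZNDEY' cursor=7
After op 4 (home): buf='IAZNDEY' cursor=0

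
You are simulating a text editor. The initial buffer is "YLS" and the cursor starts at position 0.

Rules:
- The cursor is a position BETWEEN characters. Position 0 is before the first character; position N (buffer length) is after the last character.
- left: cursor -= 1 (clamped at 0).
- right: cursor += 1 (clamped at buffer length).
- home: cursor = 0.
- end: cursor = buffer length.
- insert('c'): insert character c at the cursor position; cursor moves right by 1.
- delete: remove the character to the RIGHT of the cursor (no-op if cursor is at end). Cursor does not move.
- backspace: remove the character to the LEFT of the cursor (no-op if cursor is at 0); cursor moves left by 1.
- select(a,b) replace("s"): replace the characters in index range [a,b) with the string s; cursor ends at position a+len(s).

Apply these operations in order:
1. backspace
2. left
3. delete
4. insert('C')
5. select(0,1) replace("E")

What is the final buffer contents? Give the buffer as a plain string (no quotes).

After op 1 (backspace): buf='YLS' cursor=0
After op 2 (left): buf='YLS' cursor=0
After op 3 (delete): buf='LS' cursor=0
After op 4 (insert('C')): buf='CLS' cursor=1
After op 5 (select(0,1) replace("E")): buf='ELS' cursor=1

Answer: ELS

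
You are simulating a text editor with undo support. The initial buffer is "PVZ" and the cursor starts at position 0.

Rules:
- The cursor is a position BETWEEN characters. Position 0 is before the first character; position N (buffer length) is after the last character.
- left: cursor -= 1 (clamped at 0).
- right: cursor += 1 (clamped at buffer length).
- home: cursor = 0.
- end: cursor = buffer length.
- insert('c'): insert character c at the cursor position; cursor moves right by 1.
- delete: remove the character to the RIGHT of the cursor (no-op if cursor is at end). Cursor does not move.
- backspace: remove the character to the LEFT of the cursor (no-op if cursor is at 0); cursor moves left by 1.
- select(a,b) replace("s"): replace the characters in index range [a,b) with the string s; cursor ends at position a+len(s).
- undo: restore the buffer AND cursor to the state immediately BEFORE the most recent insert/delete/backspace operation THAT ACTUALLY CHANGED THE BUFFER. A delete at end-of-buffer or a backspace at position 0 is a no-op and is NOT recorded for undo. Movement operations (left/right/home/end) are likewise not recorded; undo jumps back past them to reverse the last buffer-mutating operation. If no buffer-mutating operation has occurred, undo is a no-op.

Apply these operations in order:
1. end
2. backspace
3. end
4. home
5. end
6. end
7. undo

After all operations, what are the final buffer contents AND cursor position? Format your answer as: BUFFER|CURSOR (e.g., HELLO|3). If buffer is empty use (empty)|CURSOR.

After op 1 (end): buf='PVZ' cursor=3
After op 2 (backspace): buf='PV' cursor=2
After op 3 (end): buf='PV' cursor=2
After op 4 (home): buf='PV' cursor=0
After op 5 (end): buf='PV' cursor=2
After op 6 (end): buf='PV' cursor=2
After op 7 (undo): buf='PVZ' cursor=3

Answer: PVZ|3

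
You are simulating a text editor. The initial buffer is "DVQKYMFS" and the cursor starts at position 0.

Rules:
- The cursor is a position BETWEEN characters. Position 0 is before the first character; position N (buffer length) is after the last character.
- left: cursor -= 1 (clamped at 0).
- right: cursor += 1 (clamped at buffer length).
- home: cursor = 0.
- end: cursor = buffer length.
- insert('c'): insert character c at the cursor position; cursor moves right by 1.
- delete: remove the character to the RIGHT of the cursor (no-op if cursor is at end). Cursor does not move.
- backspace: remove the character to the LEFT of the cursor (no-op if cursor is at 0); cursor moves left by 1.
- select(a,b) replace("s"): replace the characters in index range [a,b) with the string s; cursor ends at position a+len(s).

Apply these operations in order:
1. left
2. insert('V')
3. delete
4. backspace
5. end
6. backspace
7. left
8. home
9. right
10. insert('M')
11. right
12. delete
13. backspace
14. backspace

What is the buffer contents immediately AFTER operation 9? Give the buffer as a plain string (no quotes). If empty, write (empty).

After op 1 (left): buf='DVQKYMFS' cursor=0
After op 2 (insert('V')): buf='VDVQKYMFS' cursor=1
After op 3 (delete): buf='VVQKYMFS' cursor=1
After op 4 (backspace): buf='VQKYMFS' cursor=0
After op 5 (end): buf='VQKYMFS' cursor=7
After op 6 (backspace): buf='VQKYMF' cursor=6
After op 7 (left): buf='VQKYMF' cursor=5
After op 8 (home): buf='VQKYMF' cursor=0
After op 9 (right): buf='VQKYMF' cursor=1

Answer: VQKYMF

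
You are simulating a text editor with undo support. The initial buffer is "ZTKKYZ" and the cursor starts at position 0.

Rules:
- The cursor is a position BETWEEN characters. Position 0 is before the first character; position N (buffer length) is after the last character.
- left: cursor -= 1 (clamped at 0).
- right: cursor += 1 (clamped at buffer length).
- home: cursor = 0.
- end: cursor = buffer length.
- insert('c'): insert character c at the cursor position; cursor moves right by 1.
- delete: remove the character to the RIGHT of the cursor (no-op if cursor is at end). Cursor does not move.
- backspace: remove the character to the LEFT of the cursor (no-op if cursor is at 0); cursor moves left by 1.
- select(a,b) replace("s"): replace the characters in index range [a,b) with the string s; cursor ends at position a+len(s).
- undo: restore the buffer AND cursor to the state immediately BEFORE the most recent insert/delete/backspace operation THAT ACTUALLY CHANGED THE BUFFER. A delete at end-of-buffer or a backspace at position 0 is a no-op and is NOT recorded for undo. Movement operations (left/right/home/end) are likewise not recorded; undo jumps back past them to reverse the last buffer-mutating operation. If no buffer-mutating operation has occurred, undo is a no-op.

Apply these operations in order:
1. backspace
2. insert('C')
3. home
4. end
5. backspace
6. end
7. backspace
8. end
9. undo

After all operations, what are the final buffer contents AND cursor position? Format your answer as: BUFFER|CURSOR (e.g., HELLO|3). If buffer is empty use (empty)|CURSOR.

Answer: CZTKKY|6

Derivation:
After op 1 (backspace): buf='ZTKKYZ' cursor=0
After op 2 (insert('C')): buf='CZTKKYZ' cursor=1
After op 3 (home): buf='CZTKKYZ' cursor=0
After op 4 (end): buf='CZTKKYZ' cursor=7
After op 5 (backspace): buf='CZTKKY' cursor=6
After op 6 (end): buf='CZTKKY' cursor=6
After op 7 (backspace): buf='CZTKK' cursor=5
After op 8 (end): buf='CZTKK' cursor=5
After op 9 (undo): buf='CZTKKY' cursor=6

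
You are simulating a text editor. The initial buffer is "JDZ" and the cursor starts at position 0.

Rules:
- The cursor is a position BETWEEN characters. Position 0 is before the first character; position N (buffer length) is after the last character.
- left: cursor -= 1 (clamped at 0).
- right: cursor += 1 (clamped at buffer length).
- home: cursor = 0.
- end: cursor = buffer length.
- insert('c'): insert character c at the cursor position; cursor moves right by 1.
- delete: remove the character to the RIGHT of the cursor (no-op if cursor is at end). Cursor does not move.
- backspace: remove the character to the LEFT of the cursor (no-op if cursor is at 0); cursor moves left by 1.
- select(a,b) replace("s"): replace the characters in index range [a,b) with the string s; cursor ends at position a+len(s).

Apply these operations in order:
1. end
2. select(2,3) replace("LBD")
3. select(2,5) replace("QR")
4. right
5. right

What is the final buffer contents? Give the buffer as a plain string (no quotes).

After op 1 (end): buf='JDZ' cursor=3
After op 2 (select(2,3) replace("LBD")): buf='JDLBD' cursor=5
After op 3 (select(2,5) replace("QR")): buf='JDQR' cursor=4
After op 4 (right): buf='JDQR' cursor=4
After op 5 (right): buf='JDQR' cursor=4

Answer: JDQR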